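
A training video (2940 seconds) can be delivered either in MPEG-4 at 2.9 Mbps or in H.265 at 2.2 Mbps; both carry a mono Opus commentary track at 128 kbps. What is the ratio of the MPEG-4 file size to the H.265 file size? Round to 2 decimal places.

1.30

Audio: 128 kbps = 0.128 Mbps.
MPEG-4: 3.028 Mbps × 2940 s = 8902.3 Mb = 1.036 GiB.
H.265: 2.328 Mbps × 2940 s = 6844.3 Mb = 0.797 GiB.
Ratio: 1.036 / 0.797 = 1.301.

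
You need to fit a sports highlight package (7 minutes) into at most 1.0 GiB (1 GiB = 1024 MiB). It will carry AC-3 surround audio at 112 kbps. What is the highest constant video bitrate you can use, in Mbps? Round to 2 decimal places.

Budget: 1.0 GiB = 8589.9 Mb.
7 min = 420 s
Total bitrate budget: 8589.9 Mb / 420 s = 20.452 Mbps.
Audio: 112 kbps = 0.112 Mbps.
Video: 20.452 − 0.112 = 20.340 Mbps.

20.34 Mbps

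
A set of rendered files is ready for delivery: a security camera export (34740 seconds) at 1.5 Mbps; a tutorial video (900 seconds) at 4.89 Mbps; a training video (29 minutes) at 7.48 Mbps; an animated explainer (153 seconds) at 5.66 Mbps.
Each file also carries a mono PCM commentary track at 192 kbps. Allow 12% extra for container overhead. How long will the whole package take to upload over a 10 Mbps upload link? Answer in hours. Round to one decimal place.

Audio: 192 kbps = 0.192 Mbps.
security camera export: 1.692 Mbps × 34740 s × 1.12 = 65833.7 Mb
tutorial video: 5.082 Mbps × 900 s × 1.12 = 5122.7 Mb
training video: 7.672 Mbps × 1740 s × 1.12 = 14951.2 Mb
animated explainer: 5.852 Mbps × 153 s × 1.12 = 1002.8 Mb
Total: 86910.3 Mb = 10863.8 MB.
At 10 Mbps: 86910.3 / 10 = 8691 s ≈ 2.41 hours.

2.4 hours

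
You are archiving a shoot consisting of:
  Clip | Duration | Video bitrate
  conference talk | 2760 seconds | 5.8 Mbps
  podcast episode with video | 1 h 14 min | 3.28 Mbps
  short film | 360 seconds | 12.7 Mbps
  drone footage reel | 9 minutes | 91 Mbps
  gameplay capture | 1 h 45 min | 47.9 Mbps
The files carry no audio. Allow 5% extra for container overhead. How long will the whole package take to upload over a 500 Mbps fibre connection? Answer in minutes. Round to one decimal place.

13.5 minutes

conference talk: 5.800 Mbps × 2760 s × 1.05 = 16808.4 Mb
podcast episode with video: 3.280 Mbps × 4440 s × 1.05 = 15291.4 Mb
short film: 12.700 Mbps × 360 s × 1.05 = 4800.6 Mb
drone footage reel: 91.000 Mbps × 540 s × 1.05 = 51597.0 Mb
gameplay capture: 47.900 Mbps × 6300 s × 1.05 = 316858.5 Mb
Total: 405355.9 Mb = 50669.5 MB.
At 500 Mbps: 405355.9 / 500 = 811 s ≈ 13.5 minutes.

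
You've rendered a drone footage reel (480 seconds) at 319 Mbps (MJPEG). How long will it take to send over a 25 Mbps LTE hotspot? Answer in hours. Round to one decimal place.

1.7 hours

File: 319.000 Mbps × 480 s = 153120.0 Mb.
At 25 Mbps: 153120.0 / 25 = 6124.8 s ≈ 1.7 hours.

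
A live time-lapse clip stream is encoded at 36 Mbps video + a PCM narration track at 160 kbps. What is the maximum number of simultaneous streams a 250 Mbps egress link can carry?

Audio: 160 kbps = 0.160 Mbps.
Per-viewer media rate: 36.160 Mbps.
250 Mbps = 250.0 Mbps; 250.0 / 36.160 = 6.91 → 6 viewers.

6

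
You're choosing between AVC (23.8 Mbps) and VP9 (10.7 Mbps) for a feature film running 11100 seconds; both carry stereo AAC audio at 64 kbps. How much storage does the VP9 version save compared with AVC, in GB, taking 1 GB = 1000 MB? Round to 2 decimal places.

18.18 GB

Audio: 64 kbps = 0.064 Mbps.
AVC: 23.864 Mbps × 11100 s = 264890.4 Mb = 33.111 GB.
VP9: 10.764 Mbps × 11100 s = 119480.4 Mb = 14.935 GB.
Saving: 33.111 − 14.935 = 18.176 GB.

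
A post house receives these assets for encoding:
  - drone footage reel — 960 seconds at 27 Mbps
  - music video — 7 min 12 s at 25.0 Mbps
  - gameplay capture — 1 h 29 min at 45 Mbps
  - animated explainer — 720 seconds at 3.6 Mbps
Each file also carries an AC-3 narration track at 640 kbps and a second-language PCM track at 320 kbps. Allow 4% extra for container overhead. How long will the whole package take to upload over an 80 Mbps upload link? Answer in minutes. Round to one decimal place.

62.1 minutes

Audio total: 640 + 320 = 960 kbps = 0.960 Mbps.
drone footage reel: 27.960 Mbps × 960 s × 1.04 = 27915.3 Mb
music video: 25.960 Mbps × 432 s × 1.04 = 11663.3 Mb
gameplay capture: 45.960 Mbps × 5340 s × 1.04 = 255243.5 Mb
animated explainer: 4.560 Mbps × 720 s × 1.04 = 3414.5 Mb
Total: 298236.6 Mb = 37279.6 MB.
At 80 Mbps: 298236.6 / 80 = 3728 s ≈ 62.1 minutes.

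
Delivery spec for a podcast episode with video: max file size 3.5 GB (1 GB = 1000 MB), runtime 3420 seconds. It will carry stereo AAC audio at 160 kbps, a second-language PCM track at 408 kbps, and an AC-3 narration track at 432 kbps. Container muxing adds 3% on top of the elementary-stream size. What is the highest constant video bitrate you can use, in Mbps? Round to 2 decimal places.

Budget: 3.5 GB = 28000.0 Mb.
Stream payload after overhead: 28000.0 / 1.03 = 27184.5 Mb.
Total bitrate budget: 27184.5 Mb / 3420 s = 7.949 Mbps.
Audio total: 160 + 408 + 432 = 1000 kbps = 1.000 Mbps.
Video: 7.949 − 1.000 = 6.949 Mbps.

6.95 Mbps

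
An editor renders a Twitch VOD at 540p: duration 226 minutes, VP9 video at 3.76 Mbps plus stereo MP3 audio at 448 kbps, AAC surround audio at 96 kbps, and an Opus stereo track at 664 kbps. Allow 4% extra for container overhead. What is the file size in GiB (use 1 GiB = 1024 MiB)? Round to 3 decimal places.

226 min = 13560 s
Audio total: 448 + 96 + 664 = 1208 kbps = 1.208 Mbps.
Total bitrate: 3.76 + 1.208 = 4.968 Mbps.
Stream data: 4.968 Mbps × 13560 s = 67366.1 Mb.
With 4% container overhead: ×1.04.
70,061 Mb = 8,757,590,400 bytes ÷ 1,073,741,824 = 8.156 GiB.

8.156 GiB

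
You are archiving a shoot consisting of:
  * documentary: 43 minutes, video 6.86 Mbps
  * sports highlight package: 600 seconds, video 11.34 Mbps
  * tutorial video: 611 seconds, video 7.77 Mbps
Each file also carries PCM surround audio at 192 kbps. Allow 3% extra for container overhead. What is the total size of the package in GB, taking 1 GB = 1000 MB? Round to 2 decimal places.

Audio: 192 kbps = 0.192 Mbps.
documentary: 7.052 Mbps × 2580 s × 1.03 = 18740.0 Mb
sports highlight package: 11.532 Mbps × 600 s × 1.03 = 7126.8 Mb
tutorial video: 7.962 Mbps × 611 s × 1.03 = 5010.7 Mb
Total: 30877.5 Mb = 3859.7 MB.
= 3.860 GB.

3.86 GB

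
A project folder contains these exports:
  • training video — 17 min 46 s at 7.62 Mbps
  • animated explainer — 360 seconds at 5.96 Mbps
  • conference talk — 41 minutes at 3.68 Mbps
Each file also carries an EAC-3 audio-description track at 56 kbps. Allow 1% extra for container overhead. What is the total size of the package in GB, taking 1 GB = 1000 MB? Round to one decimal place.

Audio: 56 kbps = 0.056 Mbps.
training video: 7.676 Mbps × 1066 s × 1.01 = 8264.4 Mb
animated explainer: 6.016 Mbps × 360 s × 1.01 = 2187.4 Mb
conference talk: 3.736 Mbps × 2460 s × 1.01 = 9282.5 Mb
Total: 19734.3 Mb = 2466.8 MB.
= 2.467 GB.

2.5 GB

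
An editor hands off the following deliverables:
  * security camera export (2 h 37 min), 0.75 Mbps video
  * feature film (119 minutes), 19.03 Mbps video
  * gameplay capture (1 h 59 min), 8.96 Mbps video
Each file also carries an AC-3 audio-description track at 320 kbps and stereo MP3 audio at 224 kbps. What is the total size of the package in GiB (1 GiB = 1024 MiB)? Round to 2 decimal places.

25.59 GiB

Audio total: 320 + 224 = 544 kbps = 0.544 Mbps.
security camera export: 1.294 Mbps × 9420 s = 12189.5 Mb
feature film: 19.574 Mbps × 7140 s = 139758.4 Mb
gameplay capture: 9.504 Mbps × 7140 s = 67858.6 Mb
Total: 219806.4 Mb = 27475.8 MB.
= 25.59 GiB.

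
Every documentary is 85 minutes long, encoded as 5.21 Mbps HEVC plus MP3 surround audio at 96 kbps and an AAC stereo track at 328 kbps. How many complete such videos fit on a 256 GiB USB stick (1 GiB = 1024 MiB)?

76

85 min = 5100 s
Audio total: 96 + 328 = 424 kbps = 0.424 Mbps.
Total bitrate: 5.634 Mbps.
Per item: 5.634 Mbps × 5100 s = 28,733 Mb = 3,592 MB.
Capacity: 256 GiB = 2,199,023 Mb; 76.53 items → 76 complete.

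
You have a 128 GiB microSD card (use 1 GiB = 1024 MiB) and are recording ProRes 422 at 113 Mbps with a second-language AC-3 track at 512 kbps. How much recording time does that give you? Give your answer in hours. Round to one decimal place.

Audio: 512 kbps = 0.512 Mbps.
Total bitrate: 113 + 0.512 = 113.512 Mbps.
Capacity: 128 GiB = 1,099,512 Mb.
Recording time: 1,099,512 / 113.512 = 9,686 s ≈ 2.69 hours.

2.7 hours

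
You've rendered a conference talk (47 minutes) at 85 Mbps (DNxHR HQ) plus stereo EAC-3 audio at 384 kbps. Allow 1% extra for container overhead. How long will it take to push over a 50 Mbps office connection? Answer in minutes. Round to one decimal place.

81.1 minutes

47 min = 2820 s
Audio: 384 kbps = 0.384 Mbps.
Total bitrate: 85.384 Mbps.
File: 85.384 Mbps × 2820 s = 240782.9 Mb.
With 1% container overhead: ×1.01. → 243190.7 Mb.
At 50 Mbps: 243190.7 / 50 = 4863.8 s ≈ 81.1 minutes.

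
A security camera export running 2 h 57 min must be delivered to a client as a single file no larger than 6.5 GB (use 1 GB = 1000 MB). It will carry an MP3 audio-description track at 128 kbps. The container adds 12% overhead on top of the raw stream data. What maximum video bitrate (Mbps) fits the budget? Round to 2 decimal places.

Budget: 6.5 GB = 52000.0 Mb.
Stream payload after overhead: 52000.0 / 1.12 = 46428.6 Mb.
2 h 57 min = 177 min = 10620 s
Total bitrate budget: 46428.6 Mb / 10620 s = 4.372 Mbps.
Audio: 128 kbps = 0.128 Mbps.
Video: 4.372 − 0.128 = 4.244 Mbps.

4.24 Mbps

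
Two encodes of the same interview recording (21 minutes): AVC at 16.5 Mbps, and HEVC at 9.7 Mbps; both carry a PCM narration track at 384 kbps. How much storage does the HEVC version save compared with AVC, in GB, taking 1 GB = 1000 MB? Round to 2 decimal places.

1.07 GB

21 min = 1260 s
Audio: 384 kbps = 0.384 Mbps.
AVC: 16.884 Mbps × 1260 s = 21273.8 Mb = 2.659 GB.
HEVC: 10.084 Mbps × 1260 s = 12705.8 Mb = 1.588 GB.
Saving: 2.659 − 1.588 = 1.071 GB.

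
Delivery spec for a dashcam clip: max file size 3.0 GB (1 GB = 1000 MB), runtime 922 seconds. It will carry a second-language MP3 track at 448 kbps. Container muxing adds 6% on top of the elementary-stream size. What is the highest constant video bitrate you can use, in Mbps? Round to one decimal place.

Budget: 3.0 GB = 24000.0 Mb.
Stream payload after overhead: 24000.0 / 1.06 = 22641.5 Mb.
Total bitrate budget: 22641.5 Mb / 922 s = 24.557 Mbps.
Audio: 448 kbps = 0.448 Mbps.
Video: 24.557 − 0.448 = 24.109 Mbps.

24.1 Mbps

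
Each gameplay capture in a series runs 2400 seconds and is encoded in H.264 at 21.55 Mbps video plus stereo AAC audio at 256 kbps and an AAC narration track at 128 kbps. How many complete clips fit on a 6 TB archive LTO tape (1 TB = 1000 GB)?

911

Audio total: 256 + 128 = 384 kbps = 0.384 Mbps.
Total bitrate: 21.934 Mbps.
Per item: 21.934 Mbps × 2400 s = 52,642 Mb = 6,580 MB.
Capacity: 6 TB = 48,000,000 Mb; 911.83 items → 911 complete.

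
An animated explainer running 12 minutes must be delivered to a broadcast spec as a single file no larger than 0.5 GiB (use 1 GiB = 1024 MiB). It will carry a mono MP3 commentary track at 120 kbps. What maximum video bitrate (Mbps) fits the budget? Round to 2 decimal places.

5.85 Mbps

Budget: 0.5 GiB = 4295.0 Mb.
12 min = 720 s
Total bitrate budget: 4295.0 Mb / 720 s = 5.965 Mbps.
Audio: 120 kbps = 0.120 Mbps.
Video: 5.965 − 0.120 = 5.845 Mbps.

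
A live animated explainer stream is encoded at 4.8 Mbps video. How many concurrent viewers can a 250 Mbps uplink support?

250 Mbps = 250.0 Mbps; 250.0 / 4.800 = 52.08 → 52 viewers.

52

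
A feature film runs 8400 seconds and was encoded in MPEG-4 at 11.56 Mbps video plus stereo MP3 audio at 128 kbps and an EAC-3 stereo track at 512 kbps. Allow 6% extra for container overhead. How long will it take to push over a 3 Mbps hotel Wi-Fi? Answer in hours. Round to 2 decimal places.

10.06 hours

Audio total: 128 + 512 = 640 kbps = 0.640 Mbps.
Total bitrate: 12.200 Mbps.
File: 12.200 Mbps × 8400 s = 102480.0 Mb.
With 6% container overhead: ×1.06. → 108628.8 Mb.
At 3 Mbps: 108628.8 / 3 = 36209.6 s ≈ 10.1 hours.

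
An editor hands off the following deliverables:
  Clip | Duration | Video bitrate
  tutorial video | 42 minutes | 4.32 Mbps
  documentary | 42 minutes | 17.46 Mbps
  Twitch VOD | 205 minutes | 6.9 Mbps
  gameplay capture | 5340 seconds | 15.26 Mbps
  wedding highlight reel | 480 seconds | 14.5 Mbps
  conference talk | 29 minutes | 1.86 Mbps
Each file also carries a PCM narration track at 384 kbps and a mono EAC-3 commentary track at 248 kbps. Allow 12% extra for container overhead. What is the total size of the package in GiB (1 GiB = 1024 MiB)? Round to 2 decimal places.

Audio total: 384 + 248 = 632 kbps = 0.632 Mbps.
tutorial video: 4.952 Mbps × 2520 s × 1.12 = 13976.5 Mb
documentary: 18.092 Mbps × 2520 s × 1.12 = 51062.9 Mb
Twitch VOD: 7.532 Mbps × 12300 s × 1.12 = 103760.8 Mb
gameplay capture: 15.892 Mbps × 5340 s × 1.12 = 95046.9 Mb
wedding highlight reel: 15.132 Mbps × 480 s × 1.12 = 8135.0 Mb
conference talk: 2.492 Mbps × 1740 s × 1.12 = 4856.4 Mb
Total: 276838.5 Mb = 34604.8 MB.
= 32.23 GiB.

32.23 GiB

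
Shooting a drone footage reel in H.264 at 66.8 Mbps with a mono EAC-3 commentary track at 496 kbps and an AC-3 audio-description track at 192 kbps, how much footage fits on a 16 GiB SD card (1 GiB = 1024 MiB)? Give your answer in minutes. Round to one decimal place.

Audio total: 496 + 192 = 688 kbps = 0.688 Mbps.
Total bitrate: 66.8 + 0.688 = 67.488 Mbps.
Capacity: 16 GiB = 137,439 Mb.
Recording time: 137,439 / 67.488 = 2,036 s ≈ 33.9 minutes.

33.9 minutes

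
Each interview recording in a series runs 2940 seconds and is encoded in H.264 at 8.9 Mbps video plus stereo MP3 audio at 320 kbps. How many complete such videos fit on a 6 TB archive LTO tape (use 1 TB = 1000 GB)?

Audio: 320 kbps = 0.320 Mbps.
Total bitrate: 9.220 Mbps.
Per item: 9.220 Mbps × 2940 s = 27,107 Mb = 3,388 MB.
Capacity: 6 TB = 48,000,000 Mb; 1770.77 items → 1770 complete.

1770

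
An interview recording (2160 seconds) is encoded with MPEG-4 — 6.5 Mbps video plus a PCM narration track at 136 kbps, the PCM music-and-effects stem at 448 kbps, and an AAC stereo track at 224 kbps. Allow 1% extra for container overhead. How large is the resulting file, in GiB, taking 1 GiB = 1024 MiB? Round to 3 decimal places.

Audio total: 136 + 448 + 224 = 808 kbps = 0.808 Mbps.
Total bitrate: 6.5 + 0.808 = 7.308 Mbps.
Stream data: 7.308 Mbps × 2160 s = 15785.3 Mb.
With 1% container overhead: ×1.01.
15,943 Mb = 1,992,891,600 bytes ÷ 1,073,741,824 = 1.856 GiB.

1.856 GiB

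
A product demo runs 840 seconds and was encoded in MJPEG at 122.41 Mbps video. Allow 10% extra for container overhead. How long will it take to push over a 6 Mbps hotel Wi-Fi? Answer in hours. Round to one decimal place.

File: 122.410 Mbps × 840 s = 102824.4 Mb.
With 10% container overhead: ×1.10. → 113106.8 Mb.
At 6 Mbps: 113106.8 / 6 = 18851.1 s ≈ 5.24 hours.

5.2 hours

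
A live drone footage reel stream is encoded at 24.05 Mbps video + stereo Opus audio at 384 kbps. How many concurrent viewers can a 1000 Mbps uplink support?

40

Audio: 384 kbps = 0.384 Mbps.
Per-viewer media rate: 24.434 Mbps.
1000 Mbps = 1,000 Mbps; 1,000 / 24.434 = 40.93 → 40 viewers.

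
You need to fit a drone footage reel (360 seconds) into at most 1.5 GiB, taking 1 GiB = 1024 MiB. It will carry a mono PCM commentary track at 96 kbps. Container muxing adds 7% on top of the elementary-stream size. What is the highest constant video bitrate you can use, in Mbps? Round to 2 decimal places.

33.35 Mbps

Budget: 1.5 GiB = 12884.9 Mb.
Stream payload after overhead: 12884.9 / 1.07 = 12042.0 Mb.
Total bitrate budget: 12042.0 Mb / 360 s = 33.450 Mbps.
Audio: 96 kbps = 0.096 Mbps.
Video: 33.450 − 0.096 = 33.354 Mbps.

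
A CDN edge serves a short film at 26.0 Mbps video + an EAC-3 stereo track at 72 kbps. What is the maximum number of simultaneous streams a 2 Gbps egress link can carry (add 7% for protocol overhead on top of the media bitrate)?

71

Audio: 72 kbps = 0.072 Mbps.
Per-viewer media rate: 26.072 Mbps.
On the wire with 7% overhead: 27.897 Mbps.
2 Gbps = 2,000 Mbps; 2,000 / 27.897 = 71.69 → 71 viewers.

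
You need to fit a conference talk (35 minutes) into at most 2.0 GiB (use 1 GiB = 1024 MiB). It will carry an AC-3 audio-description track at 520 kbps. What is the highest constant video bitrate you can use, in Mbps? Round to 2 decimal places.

Budget: 2.0 GiB = 17179.9 Mb.
35 min = 2100 s
Total bitrate budget: 17179.9 Mb / 2100 s = 8.181 Mbps.
Audio: 520 kbps = 0.520 Mbps.
Video: 8.181 − 0.520 = 7.661 Mbps.

7.66 Mbps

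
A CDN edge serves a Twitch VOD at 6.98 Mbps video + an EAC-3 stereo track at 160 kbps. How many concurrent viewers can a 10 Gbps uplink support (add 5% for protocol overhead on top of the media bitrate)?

Audio: 160 kbps = 0.160 Mbps.
Per-viewer media rate: 7.140 Mbps.
On the wire with 5% overhead: 7.497 Mbps.
10 Gbps = 10,000 Mbps; 10,000 / 7.497 = 1333.87 → 1333 viewers.

1333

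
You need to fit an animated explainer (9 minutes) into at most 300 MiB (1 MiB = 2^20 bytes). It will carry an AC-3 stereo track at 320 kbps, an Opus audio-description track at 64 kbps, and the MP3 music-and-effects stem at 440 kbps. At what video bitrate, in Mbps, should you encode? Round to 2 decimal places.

3.84 Mbps

Budget: 300 MiB = 2516.6 Mb.
9 min = 540 s
Total bitrate budget: 2516.6 Mb / 540 s = 4.660 Mbps.
Audio total: 320 + 64 + 440 = 824 kbps = 0.824 Mbps.
Video: 4.660 − 0.824 = 3.836 Mbps.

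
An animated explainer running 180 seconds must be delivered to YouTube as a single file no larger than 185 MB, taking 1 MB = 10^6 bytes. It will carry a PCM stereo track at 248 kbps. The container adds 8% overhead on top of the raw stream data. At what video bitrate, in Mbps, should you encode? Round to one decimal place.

7.4 Mbps

Budget: 185 MB = 1480.0 Mb.
Stream payload after overhead: 1480.0 / 1.08 = 1370.4 Mb.
Total bitrate budget: 1370.4 Mb / 180 s = 7.613 Mbps.
Audio: 248 kbps = 0.248 Mbps.
Video: 7.613 − 0.248 = 7.365 Mbps.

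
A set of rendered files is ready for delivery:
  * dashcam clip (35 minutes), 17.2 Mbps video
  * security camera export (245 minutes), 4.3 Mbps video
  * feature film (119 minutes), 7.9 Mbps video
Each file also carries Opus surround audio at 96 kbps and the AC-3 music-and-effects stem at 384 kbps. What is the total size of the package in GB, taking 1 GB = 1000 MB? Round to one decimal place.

Audio total: 96 + 384 = 480 kbps = 0.480 Mbps.
dashcam clip: 17.680 Mbps × 2100 s = 37128.0 Mb
security camera export: 4.780 Mbps × 14700 s = 70266.0 Mb
feature film: 8.380 Mbps × 7140 s = 59833.2 Mb
Total: 167227.2 Mb = 20903.4 MB.
= 20.90 GB.

20.9 GB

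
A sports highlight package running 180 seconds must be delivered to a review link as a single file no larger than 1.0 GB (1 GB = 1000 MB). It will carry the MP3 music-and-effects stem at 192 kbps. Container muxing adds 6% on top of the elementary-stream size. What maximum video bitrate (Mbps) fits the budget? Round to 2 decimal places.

Budget: 1.0 GB = 8000.0 Mb.
Stream payload after overhead: 8000.0 / 1.06 = 7547.2 Mb.
Total bitrate budget: 7547.2 Mb / 180 s = 41.929 Mbps.
Audio: 192 kbps = 0.192 Mbps.
Video: 41.929 − 0.192 = 41.737 Mbps.

41.74 Mbps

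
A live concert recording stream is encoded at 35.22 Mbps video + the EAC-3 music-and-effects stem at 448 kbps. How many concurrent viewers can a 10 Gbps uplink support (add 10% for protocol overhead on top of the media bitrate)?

254

Audio: 448 kbps = 0.448 Mbps.
Per-viewer media rate: 35.668 Mbps.
On the wire with 10% overhead: 39.235 Mbps.
10 Gbps = 10,000 Mbps; 10,000 / 39.235 = 254.88 → 254 viewers.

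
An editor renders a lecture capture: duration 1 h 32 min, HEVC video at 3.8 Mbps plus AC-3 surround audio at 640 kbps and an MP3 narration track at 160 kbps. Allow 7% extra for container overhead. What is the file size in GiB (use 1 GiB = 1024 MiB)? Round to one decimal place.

1 h 32 min = 92 min = 5520 s
Audio total: 640 + 160 = 800 kbps = 0.800 Mbps.
Total bitrate: 3.8 + 0.800 = 4.600 Mbps.
Stream data: 4.600 Mbps × 5520 s = 25392.0 Mb.
With 7% container overhead: ×1.07.
27,169 Mb = 3,396,180,000 bytes ÷ 1,073,741,824 = 3.163 GiB.

3.2 GiB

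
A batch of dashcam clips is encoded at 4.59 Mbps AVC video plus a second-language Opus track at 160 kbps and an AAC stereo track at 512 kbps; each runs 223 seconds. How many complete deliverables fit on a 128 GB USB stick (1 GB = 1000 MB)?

Audio total: 160 + 512 = 672 kbps = 0.672 Mbps.
Total bitrate: 5.262 Mbps.
Per item: 5.262 Mbps × 223 s = 1,173 Mb = 146.7 MB.
Capacity: 128 GB = 1,024,000 Mb; 872.66 items → 872 complete.

872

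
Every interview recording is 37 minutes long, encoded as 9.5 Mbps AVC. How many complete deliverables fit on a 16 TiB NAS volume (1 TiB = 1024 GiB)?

37 min = 2220 s
Per item: 9.500 Mbps × 2220 s = 21,090 Mb = 2,636 MB.
Capacity: 16 TiB = 140,737,488 Mb; 6673.19 items → 6673 complete.

6673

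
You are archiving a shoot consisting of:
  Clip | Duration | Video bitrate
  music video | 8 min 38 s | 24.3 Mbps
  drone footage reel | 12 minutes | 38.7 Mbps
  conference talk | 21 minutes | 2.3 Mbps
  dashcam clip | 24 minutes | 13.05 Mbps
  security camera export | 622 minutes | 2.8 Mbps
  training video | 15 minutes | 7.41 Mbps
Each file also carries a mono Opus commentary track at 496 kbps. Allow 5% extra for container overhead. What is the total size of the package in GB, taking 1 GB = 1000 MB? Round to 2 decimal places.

Audio: 496 kbps = 0.496 Mbps.
music video: 24.796 Mbps × 518 s × 1.05 = 13486.5 Mb
drone footage reel: 39.196 Mbps × 720 s × 1.05 = 29632.2 Mb
conference talk: 2.796 Mbps × 1260 s × 1.05 = 3699.1 Mb
dashcam clip: 13.546 Mbps × 1440 s × 1.05 = 20481.6 Mb
security camera export: 3.296 Mbps × 37320 s × 1.05 = 129157.1 Mb
training video: 7.906 Mbps × 900 s × 1.05 = 7471.2 Mb
Total: 203927.6 Mb = 25491.0 MB.
= 25.49 GB.

25.49 GB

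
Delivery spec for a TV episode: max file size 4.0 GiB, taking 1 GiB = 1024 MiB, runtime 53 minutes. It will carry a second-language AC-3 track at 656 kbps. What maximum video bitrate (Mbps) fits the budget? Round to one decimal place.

Budget: 4.0 GiB = 34359.7 Mb.
53 min = 3180 s
Total bitrate budget: 34359.7 Mb / 3180 s = 10.805 Mbps.
Audio: 656 kbps = 0.656 Mbps.
Video: 10.805 − 0.656 = 10.149 Mbps.

10.1 Mbps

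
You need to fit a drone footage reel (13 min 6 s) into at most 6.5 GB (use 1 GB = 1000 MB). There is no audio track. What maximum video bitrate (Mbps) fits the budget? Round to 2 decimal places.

66.16 Mbps

Budget: 6.5 GB = 52000.0 Mb.
13 min 6 s = 786 s
Total bitrate budget: 52000.0 Mb / 786 s = 66.158 Mbps.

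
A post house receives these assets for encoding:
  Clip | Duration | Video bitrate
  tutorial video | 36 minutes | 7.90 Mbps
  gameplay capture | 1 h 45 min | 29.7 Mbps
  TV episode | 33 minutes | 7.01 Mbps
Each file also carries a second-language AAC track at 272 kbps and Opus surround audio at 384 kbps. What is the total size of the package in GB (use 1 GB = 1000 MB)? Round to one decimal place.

Audio total: 272 + 384 = 656 kbps = 0.656 Mbps.
tutorial video: 8.556 Mbps × 2160 s = 18481.0 Mb
gameplay capture: 30.356 Mbps × 6300 s = 191242.8 Mb
TV episode: 7.666 Mbps × 1980 s = 15178.7 Mb
Total: 224902.4 Mb = 28112.8 MB.
= 28.11 GB.

28.1 GB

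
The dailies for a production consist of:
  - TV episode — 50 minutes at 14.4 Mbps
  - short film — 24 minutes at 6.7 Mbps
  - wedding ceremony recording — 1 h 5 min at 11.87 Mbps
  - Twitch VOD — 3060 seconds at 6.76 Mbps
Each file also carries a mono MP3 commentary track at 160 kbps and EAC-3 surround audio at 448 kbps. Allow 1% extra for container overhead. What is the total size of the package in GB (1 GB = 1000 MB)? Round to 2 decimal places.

16.00 GB

Audio total: 160 + 448 = 608 kbps = 0.608 Mbps.
TV episode: 15.008 Mbps × 3000 s × 1.01 = 45474.2 Mb
short film: 7.308 Mbps × 1440 s × 1.01 = 10628.8 Mb
wedding ceremony recording: 12.478 Mbps × 3900 s × 1.01 = 49150.8 Mb
Twitch VOD: 7.368 Mbps × 3060 s × 1.01 = 22771.5 Mb
Total: 128025.4 Mb = 16003.2 MB.
= 16.00 GB.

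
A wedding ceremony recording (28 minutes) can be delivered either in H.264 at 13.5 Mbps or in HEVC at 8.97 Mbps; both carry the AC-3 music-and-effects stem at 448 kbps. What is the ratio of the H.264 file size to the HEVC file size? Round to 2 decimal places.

28 min = 1680 s
Audio: 448 kbps = 0.448 Mbps.
H.264: 13.948 Mbps × 1680 s = 23432.6 Mb = 2.929 GB.
HEVC: 9.418 Mbps × 1680 s = 15822.2 Mb = 1.978 GB.
Ratio: 2.929 / 1.978 = 1.481.

1.48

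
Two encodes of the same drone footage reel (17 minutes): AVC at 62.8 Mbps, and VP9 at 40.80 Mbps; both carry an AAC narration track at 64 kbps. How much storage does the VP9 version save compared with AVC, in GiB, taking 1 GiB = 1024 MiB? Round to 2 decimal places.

17 min = 1020 s
Audio: 64 kbps = 0.064 Mbps.
AVC: 62.864 Mbps × 1020 s = 64121.3 Mb = 7.465 GiB.
VP9: 40.864 Mbps × 1020 s = 41681.3 Mb = 4.852 GiB.
Saving: 7.465 − 4.852 = 2.612 GiB.

2.61 GiB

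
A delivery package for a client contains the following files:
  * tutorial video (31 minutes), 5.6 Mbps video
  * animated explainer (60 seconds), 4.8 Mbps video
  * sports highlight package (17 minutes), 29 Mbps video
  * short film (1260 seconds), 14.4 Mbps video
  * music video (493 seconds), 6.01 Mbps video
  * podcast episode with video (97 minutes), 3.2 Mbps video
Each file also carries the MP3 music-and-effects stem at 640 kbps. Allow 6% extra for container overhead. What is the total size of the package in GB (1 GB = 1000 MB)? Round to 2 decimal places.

11.49 GB

Audio: 640 kbps = 0.640 Mbps.
tutorial video: 6.240 Mbps × 1860 s × 1.06 = 12302.8 Mb
animated explainer: 5.440 Mbps × 60 s × 1.06 = 346.0 Mb
sports highlight package: 29.640 Mbps × 1020 s × 1.06 = 32046.8 Mb
short film: 15.040 Mbps × 1260 s × 1.06 = 20087.4 Mb
music video: 6.650 Mbps × 493 s × 1.06 = 3475.2 Mb
podcast episode with video: 3.840 Mbps × 5820 s × 1.06 = 23689.7 Mb
Total: 91947.8 Mb = 11493.5 MB.
= 11.49 GB.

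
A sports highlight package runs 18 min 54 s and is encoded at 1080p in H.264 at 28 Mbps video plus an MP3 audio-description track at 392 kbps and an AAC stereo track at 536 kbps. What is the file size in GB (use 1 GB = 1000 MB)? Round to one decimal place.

4.1 GB

18 min 54 s = 1134 s
Audio total: 392 + 536 = 928 kbps = 0.928 Mbps.
Total bitrate: 28 + 0.928 = 28.928 Mbps.
Stream data: 28.928 Mbps × 1134 s = 32804.4 Mb.
32,804 Mb ÷ 8 = 4,101 MB → 4.101 GB.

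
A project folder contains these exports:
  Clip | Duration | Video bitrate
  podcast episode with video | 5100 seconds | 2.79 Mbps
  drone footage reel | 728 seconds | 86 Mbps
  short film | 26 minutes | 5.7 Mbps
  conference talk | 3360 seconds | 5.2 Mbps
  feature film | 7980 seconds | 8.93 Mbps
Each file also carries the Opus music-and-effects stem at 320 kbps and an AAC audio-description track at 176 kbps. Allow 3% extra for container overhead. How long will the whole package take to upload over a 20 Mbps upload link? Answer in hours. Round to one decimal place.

Audio total: 320 + 176 = 496 kbps = 0.496 Mbps.
podcast episode with video: 3.286 Mbps × 5100 s × 1.03 = 17261.4 Mb
drone footage reel: 86.496 Mbps × 728 s × 1.03 = 64858.2 Mb
short film: 6.196 Mbps × 1560 s × 1.03 = 9955.7 Mb
conference talk: 5.696 Mbps × 3360 s × 1.03 = 19712.7 Mb
feature film: 9.426 Mbps × 7980 s × 1.03 = 77476.1 Mb
Total: 189264.0 Mb = 23658.0 MB.
At 20 Mbps: 189264.0 / 20 = 9463 s ≈ 2.63 hours.

2.6 hours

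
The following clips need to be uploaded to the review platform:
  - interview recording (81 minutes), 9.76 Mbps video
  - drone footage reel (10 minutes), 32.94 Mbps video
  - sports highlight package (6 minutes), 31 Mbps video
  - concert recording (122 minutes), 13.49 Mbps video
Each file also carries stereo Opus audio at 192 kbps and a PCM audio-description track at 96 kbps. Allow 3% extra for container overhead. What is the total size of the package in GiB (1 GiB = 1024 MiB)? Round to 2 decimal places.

21.69 GiB

Audio total: 192 + 96 = 288 kbps = 0.288 Mbps.
interview recording: 10.048 Mbps × 4860 s × 1.03 = 50298.3 Mb
drone footage reel: 33.228 Mbps × 600 s × 1.03 = 20534.9 Mb
sports highlight package: 31.288 Mbps × 360 s × 1.03 = 11601.6 Mb
concert recording: 13.778 Mbps × 7320 s × 1.03 = 103880.6 Mb
Total: 186315.4 Mb = 23289.4 MB.
= 21.69 GiB.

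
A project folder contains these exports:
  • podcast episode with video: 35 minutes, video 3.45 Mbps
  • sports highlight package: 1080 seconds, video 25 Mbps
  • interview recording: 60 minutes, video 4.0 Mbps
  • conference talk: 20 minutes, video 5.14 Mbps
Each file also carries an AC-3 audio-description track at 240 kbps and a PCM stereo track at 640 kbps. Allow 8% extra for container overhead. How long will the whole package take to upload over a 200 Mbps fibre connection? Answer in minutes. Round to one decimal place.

Audio total: 240 + 640 = 880 kbps = 0.880 Mbps.
podcast episode with video: 4.330 Mbps × 2100 s × 1.08 = 9820.4 Mb
sports highlight package: 25.880 Mbps × 1080 s × 1.08 = 30186.4 Mb
interview recording: 4.880 Mbps × 3600 s × 1.08 = 18973.4 Mb
conference talk: 6.020 Mbps × 1200 s × 1.08 = 7801.9 Mb
Total: 66782.2 Mb = 8347.8 MB.
At 200 Mbps: 66782.2 / 200 = 334 s ≈ 5.57 minutes.

5.6 minutes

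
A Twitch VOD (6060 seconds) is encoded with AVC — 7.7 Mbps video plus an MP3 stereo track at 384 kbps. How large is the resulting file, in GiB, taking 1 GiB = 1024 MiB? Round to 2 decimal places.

Audio: 384 kbps = 0.384 Mbps.
Total bitrate: 7.7 + 0.384 = 8.084 Mbps.
Stream data: 8.084 Mbps × 6060 s = 48989.0 Mb.
48,989 Mb = 6,123,630,000 bytes ÷ 1,073,741,824 = 5.703 GiB.

5.70 GiB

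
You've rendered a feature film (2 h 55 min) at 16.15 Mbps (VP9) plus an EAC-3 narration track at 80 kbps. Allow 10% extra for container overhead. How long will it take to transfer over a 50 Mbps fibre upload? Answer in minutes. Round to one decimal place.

62.5 minutes

2 h 55 min = 175 min = 10500 s
Audio: 80 kbps = 0.080 Mbps.
Total bitrate: 16.230 Mbps.
File: 16.230 Mbps × 10500 s = 170415.0 Mb.
With 10% container overhead: ×1.10. → 187456.5 Mb.
At 50 Mbps: 187456.5 / 50 = 3749.1 s ≈ 62.5 minutes.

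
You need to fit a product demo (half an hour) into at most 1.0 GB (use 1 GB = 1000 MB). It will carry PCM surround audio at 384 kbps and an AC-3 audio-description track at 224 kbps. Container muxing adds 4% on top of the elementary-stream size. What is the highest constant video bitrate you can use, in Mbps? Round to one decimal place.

Budget: 1.0 GB = 8000.0 Mb.
Stream payload after overhead: 8000.0 / 1.04 = 7692.3 Mb.
30 min = 1800 s
Total bitrate budget: 7692.3 Mb / 1800 s = 4.274 Mbps.
Audio total: 384 + 224 = 608 kbps = 0.608 Mbps.
Video: 4.274 − 0.608 = 3.666 Mbps.

3.7 Mbps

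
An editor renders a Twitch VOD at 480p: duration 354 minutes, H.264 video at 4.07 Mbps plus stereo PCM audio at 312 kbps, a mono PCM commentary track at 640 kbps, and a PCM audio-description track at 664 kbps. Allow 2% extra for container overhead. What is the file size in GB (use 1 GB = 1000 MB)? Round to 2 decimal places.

354 min = 21240 s
Audio total: 312 + 640 + 664 = 1616 kbps = 1.616 Mbps.
Total bitrate: 4.07 + 1.616 = 5.686 Mbps.
Stream data: 5.686 Mbps × 21240 s = 120770.6 Mb.
With 2% container overhead: ×1.02.
123,186 Mb ÷ 8 = 15,398 MB → 15.40 GB.

15.40 GB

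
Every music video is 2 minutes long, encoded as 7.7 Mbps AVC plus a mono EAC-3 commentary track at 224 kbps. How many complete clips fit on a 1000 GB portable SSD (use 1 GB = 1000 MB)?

8413

2 min = 120 s
Audio: 224 kbps = 0.224 Mbps.
Total bitrate: 7.924 Mbps.
Per item: 7.924 Mbps × 120 s = 950.9 Mb = 118.9 MB.
Capacity: 1000 GB = 8,000,000 Mb; 8413.26 items → 8413 complete.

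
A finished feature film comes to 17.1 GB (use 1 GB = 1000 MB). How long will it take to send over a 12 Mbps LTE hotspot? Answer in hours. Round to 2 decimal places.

File: 17.1 GB = 136800.0 Mb.
At 12 Mbps: 136800.0 / 12 = 11400.0 s ≈ 3.17 hours.

3.17 hours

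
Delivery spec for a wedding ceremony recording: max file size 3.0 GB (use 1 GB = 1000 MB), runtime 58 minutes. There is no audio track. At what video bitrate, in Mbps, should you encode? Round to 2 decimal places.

6.90 Mbps

Budget: 3.0 GB = 24000.0 Mb.
58 min = 3480 s
Total bitrate budget: 24000.0 Mb / 3480 s = 6.897 Mbps.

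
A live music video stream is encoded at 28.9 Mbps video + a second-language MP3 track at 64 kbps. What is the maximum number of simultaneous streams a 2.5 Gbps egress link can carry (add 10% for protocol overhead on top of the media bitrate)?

Audio: 64 kbps = 0.064 Mbps.
Per-viewer media rate: 28.964 Mbps.
On the wire with 10% overhead: 31.860 Mbps.
2.5 Gbps = 2,500 Mbps; 2,500 / 31.860 = 78.47 → 78 viewers.

78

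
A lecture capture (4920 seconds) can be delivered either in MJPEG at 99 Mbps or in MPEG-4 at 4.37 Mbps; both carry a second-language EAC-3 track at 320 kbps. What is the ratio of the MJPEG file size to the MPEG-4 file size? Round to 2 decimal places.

Audio: 320 kbps = 0.320 Mbps.
MJPEG: 99.320 Mbps × 4920 s = 488654.4 Mb = 61.082 GB.
MPEG-4: 4.690 Mbps × 4920 s = 23074.8 Mb = 2.884 GB.
Ratio: 61.082 / 2.884 = 21.177.

21.18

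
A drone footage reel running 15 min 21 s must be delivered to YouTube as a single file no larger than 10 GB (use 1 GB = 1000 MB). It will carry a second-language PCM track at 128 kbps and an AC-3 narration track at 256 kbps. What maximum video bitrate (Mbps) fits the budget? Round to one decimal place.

Budget: 10 GB = 80000.0 Mb.
15 min 21 s = 921 s
Total bitrate budget: 80000.0 Mb / 921 s = 86.862 Mbps.
Audio total: 128 + 256 = 384 kbps = 0.384 Mbps.
Video: 86.862 − 0.384 = 86.478 Mbps.

86.5 Mbps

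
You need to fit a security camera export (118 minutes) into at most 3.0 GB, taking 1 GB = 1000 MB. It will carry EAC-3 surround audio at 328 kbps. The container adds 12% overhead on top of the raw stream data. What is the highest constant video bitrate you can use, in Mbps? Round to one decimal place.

Budget: 3.0 GB = 24000.0 Mb.
Stream payload after overhead: 24000.0 / 1.12 = 21428.6 Mb.
118 min = 7080 s
Total bitrate budget: 21428.6 Mb / 7080 s = 3.027 Mbps.
Audio: 328 kbps = 0.328 Mbps.
Video: 3.027 − 0.328 = 2.699 Mbps.

2.7 Mbps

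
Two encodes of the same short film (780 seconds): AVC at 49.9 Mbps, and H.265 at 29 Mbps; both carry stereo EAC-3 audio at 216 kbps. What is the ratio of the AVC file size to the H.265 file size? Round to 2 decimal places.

Audio: 216 kbps = 0.216 Mbps.
AVC: 50.116 Mbps × 780 s = 39090.5 Mb = 4.886 GB.
H.265: 29.216 Mbps × 780 s = 22788.5 Mb = 2.849 GB.
Ratio: 4.886 / 2.849 = 1.715.

1.72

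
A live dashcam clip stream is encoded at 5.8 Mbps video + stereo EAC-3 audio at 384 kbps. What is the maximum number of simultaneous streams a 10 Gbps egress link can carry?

1617

Audio: 384 kbps = 0.384 Mbps.
Per-viewer media rate: 6.184 Mbps.
10 Gbps = 10,000 Mbps; 10,000 / 6.184 = 1617.08 → 1617 viewers.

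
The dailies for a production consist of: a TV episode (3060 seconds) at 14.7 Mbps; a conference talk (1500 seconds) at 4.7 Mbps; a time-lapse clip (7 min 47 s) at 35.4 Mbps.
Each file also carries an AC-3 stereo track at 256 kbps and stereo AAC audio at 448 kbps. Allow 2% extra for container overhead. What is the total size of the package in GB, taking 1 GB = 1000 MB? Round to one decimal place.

9.2 GB

Audio total: 256 + 448 = 704 kbps = 0.704 Mbps.
TV episode: 15.404 Mbps × 3060 s × 1.02 = 48079.0 Mb
conference talk: 5.404 Mbps × 1500 s × 1.02 = 8268.1 Mb
time-lapse clip: 36.104 Mbps × 467 s × 1.02 = 17197.8 Mb
Total: 73544.9 Mb = 9193.1 MB.
= 9.193 GB.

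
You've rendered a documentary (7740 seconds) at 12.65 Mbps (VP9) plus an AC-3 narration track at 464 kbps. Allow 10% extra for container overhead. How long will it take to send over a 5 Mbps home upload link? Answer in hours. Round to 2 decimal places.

6.20 hours

Audio: 464 kbps = 0.464 Mbps.
Total bitrate: 13.114 Mbps.
File: 13.114 Mbps × 7740 s = 101502.4 Mb.
With 10% container overhead: ×1.10. → 111652.6 Mb.
At 5 Mbps: 111652.6 / 5 = 22330.5 s ≈ 6.2 hours.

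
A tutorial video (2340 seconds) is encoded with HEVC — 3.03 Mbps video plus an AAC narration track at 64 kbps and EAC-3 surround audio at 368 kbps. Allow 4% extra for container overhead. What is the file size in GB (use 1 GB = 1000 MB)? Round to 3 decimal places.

1.053 GB

Audio total: 64 + 368 = 432 kbps = 0.432 Mbps.
Total bitrate: 3.03 + 0.432 = 3.462 Mbps.
Stream data: 3.462 Mbps × 2340 s = 8101.1 Mb.
With 4% container overhead: ×1.04.
8,425 Mb ÷ 8 = 1,053 MB → 1.053 GB.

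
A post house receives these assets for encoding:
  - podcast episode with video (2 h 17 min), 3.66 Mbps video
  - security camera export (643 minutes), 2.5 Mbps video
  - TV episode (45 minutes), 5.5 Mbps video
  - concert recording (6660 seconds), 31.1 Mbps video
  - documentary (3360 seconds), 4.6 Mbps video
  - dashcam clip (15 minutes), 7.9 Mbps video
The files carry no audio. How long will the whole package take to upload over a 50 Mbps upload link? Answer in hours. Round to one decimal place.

2.1 hours

podcast episode with video: 3.660 Mbps × 8220 s = 30085.2 Mb
security camera export: 2.500 Mbps × 38580 s = 96450.0 Mb
TV episode: 5.500 Mbps × 2700 s = 14850.0 Mb
concert recording: 31.100 Mbps × 6660 s = 207126.0 Mb
documentary: 4.600 Mbps × 3360 s = 15456.0 Mb
dashcam clip: 7.900 Mbps × 900 s = 7110.0 Mb
Total: 371077.2 Mb = 46384.7 MB.
At 50 Mbps: 371077.2 / 50 = 7422 s ≈ 2.06 hours.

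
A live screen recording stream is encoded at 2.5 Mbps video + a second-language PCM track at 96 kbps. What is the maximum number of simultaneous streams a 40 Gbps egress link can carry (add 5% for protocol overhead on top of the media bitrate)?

14674

Audio: 96 kbps = 0.096 Mbps.
Per-viewer media rate: 2.596 Mbps.
On the wire with 5% overhead: 2.726 Mbps.
40 Gbps = 40,000 Mbps; 40,000 / 2.726 = 14674.59 → 14674 viewers.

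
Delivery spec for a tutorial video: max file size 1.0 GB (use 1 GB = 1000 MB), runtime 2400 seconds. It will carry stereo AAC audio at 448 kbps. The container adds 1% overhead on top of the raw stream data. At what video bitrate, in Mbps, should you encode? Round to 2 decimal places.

Budget: 1.0 GB = 8000.0 Mb.
Stream payload after overhead: 8000.0 / 1.01 = 7920.8 Mb.
Total bitrate budget: 7920.8 Mb / 2400 s = 3.300 Mbps.
Audio: 448 kbps = 0.448 Mbps.
Video: 3.300 − 0.448 = 2.852 Mbps.

2.85 Mbps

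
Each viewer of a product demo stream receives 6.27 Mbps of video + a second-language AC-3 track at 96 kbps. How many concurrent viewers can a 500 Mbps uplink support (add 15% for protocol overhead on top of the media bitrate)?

Audio: 96 kbps = 0.096 Mbps.
Per-viewer media rate: 6.366 Mbps.
On the wire with 15% overhead: 7.321 Mbps.
500 Mbps = 500.0 Mbps; 500.0 / 7.321 = 68.30 → 68 viewers.

68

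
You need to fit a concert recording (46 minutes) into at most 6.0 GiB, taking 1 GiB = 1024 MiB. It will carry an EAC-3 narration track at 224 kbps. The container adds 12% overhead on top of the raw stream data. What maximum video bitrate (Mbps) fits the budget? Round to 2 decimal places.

16.45 Mbps

Budget: 6.0 GiB = 51539.6 Mb.
Stream payload after overhead: 51539.6 / 1.12 = 46017.5 Mb.
46 min = 2760 s
Total bitrate budget: 46017.5 Mb / 2760 s = 16.673 Mbps.
Audio: 224 kbps = 0.224 Mbps.
Video: 16.673 − 0.224 = 16.449 Mbps.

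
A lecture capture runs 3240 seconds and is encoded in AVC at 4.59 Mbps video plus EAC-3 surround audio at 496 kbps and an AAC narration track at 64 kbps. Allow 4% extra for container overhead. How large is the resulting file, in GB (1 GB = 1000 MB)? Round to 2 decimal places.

2.17 GB

Audio total: 496 + 64 = 560 kbps = 0.560 Mbps.
Total bitrate: 4.59 + 0.560 = 5.150 Mbps.
Stream data: 5.150 Mbps × 3240 s = 16686.0 Mb.
With 4% container overhead: ×1.04.
17,353 Mb ÷ 8 = 2,169 MB → 2.169 GB.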